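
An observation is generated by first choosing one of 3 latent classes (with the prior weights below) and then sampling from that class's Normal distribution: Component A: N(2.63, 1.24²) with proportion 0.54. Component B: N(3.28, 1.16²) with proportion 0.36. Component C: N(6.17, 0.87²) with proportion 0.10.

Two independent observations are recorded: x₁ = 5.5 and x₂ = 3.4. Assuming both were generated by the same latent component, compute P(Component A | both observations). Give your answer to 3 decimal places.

0.315

P(component k | x) = π_k·f_k(x) / marginal(x), where marginal(x) = Σ_j π_j·f_j(x).
Since both observations come from the same component, the likelihood for component k is f_k(x₁)·f_k(x₂).
  f_A = [(1/(1.24·√(2π)))·exp(−(5.5−2.63)²/(2·1.24²)) = 0.321728·exp(-2.67849) = 0.0220919] × [0.265312] = 0.00586125
  f_B = [(1/(1.16·√(2π)))·exp(−(5.5−3.28)²/(2·1.16²)) = 0.343916·exp(-1.83130) = 0.055097] × [0.34208] = 0.0188476
  f_C = [(1/(0.87·√(2π)))·exp(−(5.5−6.17)²/(2·0.87²)) = 0.458554·exp(-0.29654) = 0.340883] × [0.00288477] = 0.000983368
Multiply by the mixture weights:
  π_A·f_A = 0.54 × 0.00586125 = 0.00316507
  π_B·f_B = 0.36 × 0.0188476 = 0.00678513
  π_C·f_C = 0.10 × 0.000983368 = 9.83368e-05
Evidence: 0.00316507 + 0.00678513 + 9.83368e-05 = 0.0100485
P(Component A | x₁,x₂) = 0.00316507 / 0.0100485 ≈ 0.315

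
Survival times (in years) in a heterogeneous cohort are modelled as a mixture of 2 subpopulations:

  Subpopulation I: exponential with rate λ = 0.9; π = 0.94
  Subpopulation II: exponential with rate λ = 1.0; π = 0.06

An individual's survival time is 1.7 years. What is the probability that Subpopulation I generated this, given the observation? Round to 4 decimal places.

0.9435

Apply Bayes' rule: the posterior for each component is proportional to its prior times its likelihood at x.
Exponential densities:
  f_I = 0.194882
  f_II = 0.182684
Prior × likelihood for each component:
  π_I·f_I = 0.94 × 0.194882 = 0.183189
  π_II·f_II = 0.06 × 0.182684 = 0.010961
Normaliser: 0.183189 + 0.010961 = 0.19415
P(Subpopulation I | x) = 0.183189 / 0.19415 ≈ 0.9435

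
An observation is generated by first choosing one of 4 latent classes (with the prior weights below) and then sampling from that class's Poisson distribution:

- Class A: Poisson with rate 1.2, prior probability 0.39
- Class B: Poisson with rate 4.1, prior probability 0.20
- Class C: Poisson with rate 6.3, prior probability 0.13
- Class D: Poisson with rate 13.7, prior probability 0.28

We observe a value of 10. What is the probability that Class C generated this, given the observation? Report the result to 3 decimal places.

Posterior ∝ prior × likelihood, so P(k | x) ∝ π_k f_k(x); normalise over all components.
Component likelihoods at x = 10:
  p_A = e^(−1.2)·1.2^10/10! = 5.13921e-07
  p_B = e^(−4.1)·4.1^10/10! = 0.00613011
  p_C = e^(−6.3)·6.3^10/10! = 0.0498411
  p_D = e^(−13.7)·13.7^10/10! = 0.0720457
Multiply by the mixture weights:
  π_A·p_A = 0.39 × 5.13921e-07 = 2.00429e-07
  π_B·p_B = 0.20 × 0.00613011 = 0.00122602
  π_C·p_C = 0.13 × 0.0498411 = 0.00647934
  π_D·p_D = 0.28 × 0.0720457 = 0.0201728
Denominator: 2.00429e-07 + 0.00122602 + 0.00647934 + 0.0201728 = 0.0278784
P(Class C | the observation) ≈ 0.232

0.232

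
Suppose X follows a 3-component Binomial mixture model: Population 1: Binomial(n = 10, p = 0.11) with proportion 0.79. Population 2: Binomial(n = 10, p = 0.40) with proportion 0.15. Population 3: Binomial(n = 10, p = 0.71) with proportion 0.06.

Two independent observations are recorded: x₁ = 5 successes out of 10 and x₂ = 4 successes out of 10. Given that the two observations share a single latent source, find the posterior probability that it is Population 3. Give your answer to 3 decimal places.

0.023

Apply Bayes' rule: the posterior for each component is proportional to its prior times its likelihood at x.
Since both observations come from the same component, the likelihood for component k is f_k(x₁)·f_k(x₂).
  p_1 = [C(10,5)·0.11^5·0.89^5 = 252·1.61051e-05·0.558406 = 0.00226628] × [0.0152802] = 3.46293e-05
  p_2 = [C(10,5)·0.40^5·0.60^5 = 252·0.01024·0.07776 = 0.200658] × [0.250823] = 0.0503296
  p_3 = [C(10,5)·0.71^5·0.29^5 = 252·0.180423·0.00205111 = 0.0932572] × [0.0317425] = 0.00296021
Prior × likelihood for each component:
  w_1·p_1 = 0.79 × 3.46293e-05 = 2.73572e-05
  w_2·p_2 = 0.15 × 0.0503296 = 0.00754944
  w_3·p_3 = 0.06 × 0.00296021 = 0.000177613
Sum: 2.73572e-05 + 0.00754944 + 0.000177613 = 0.00775441
P(Population 3 | x₁,x₂) ≈ 0.023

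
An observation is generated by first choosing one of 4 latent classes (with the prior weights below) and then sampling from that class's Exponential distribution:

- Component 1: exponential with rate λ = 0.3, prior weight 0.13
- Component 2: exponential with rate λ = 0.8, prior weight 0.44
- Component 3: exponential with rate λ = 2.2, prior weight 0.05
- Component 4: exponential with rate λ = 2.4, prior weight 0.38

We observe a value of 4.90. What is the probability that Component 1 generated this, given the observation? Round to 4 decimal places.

0.5618

Posterior ∝ prior × likelihood, so P(k | x) ∝ π_k f_k(x); normalise over all components.
Evaluate each component's likelihood at the observed value:
  f_1 = 0.0689776
  f_2 = 0.0158729
  f_3 = 4.57855e-05
  f_4 = 1.8746e-05
Multiply by the mixture weights:
  π_1·f_1 = 0.13 × 0.0689776 = 0.00896709
  π_2·f_2 = 0.44 × 0.0158729 = 0.00698407
  π_3·f_3 = 0.05 × 4.57855e-05 = 2.28928e-06
  π_4·f_4 = 0.38 × 1.8746e-05 = 7.12347e-06
Evidence: 0.00896709 + 0.00698407 + 2.28928e-06 + 7.12347e-06 = 0.0159606
P(Component 1 | data) ≈ 0.5618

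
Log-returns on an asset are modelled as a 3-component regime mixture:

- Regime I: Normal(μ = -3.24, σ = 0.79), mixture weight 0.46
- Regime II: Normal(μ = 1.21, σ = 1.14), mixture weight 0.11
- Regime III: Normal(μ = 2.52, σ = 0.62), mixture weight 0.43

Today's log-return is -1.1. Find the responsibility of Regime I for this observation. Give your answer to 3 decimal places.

The responsibility of component k is π_k f_k(x) divided by Σ_j π_j f_j(x).
Component likelihoods at x = -1.1:
  f_I = (1/(0.79·√(2π)))·exp(−(-1.1−-3.24)²/(2·0.79²)) = 0.504990·exp(-3.66896) = 0.0128787
  f_II = (1/(1.14·√(2π)))·exp(−(-1.1−1.21)²/(2·1.14²)) = 0.349949·exp(-2.05298) = 0.0449167
  f_III = (1/(0.62·√(2π)))·exp(−(-1.1−2.52)²/(2·0.62²)) = 0.643455·exp(-17.04527) = 2.54597e-08
Prior × likelihood for each component:
  π_I·f_I = 0.46 × 0.0128787 = 0.00592421
  π_II·f_II = 0.11 × 0.0449167 = 0.00494084
  π_III·f_III = 0.43 × 2.54597e-08 = 1.09477e-08
Normaliser: 0.00592421 + 0.00494084 + 1.09477e-08 = 0.0108651
Responsibility of Regime I: 0.00592421 / 0.0108651 ≈ 0.545

0.545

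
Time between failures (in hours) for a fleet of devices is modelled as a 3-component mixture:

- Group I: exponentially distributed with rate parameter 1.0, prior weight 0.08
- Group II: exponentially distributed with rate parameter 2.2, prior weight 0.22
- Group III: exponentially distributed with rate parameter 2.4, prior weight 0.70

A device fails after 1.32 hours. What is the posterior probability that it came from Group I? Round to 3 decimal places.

Apply Bayes' rule: the posterior for each component is proportional to its prior times its likelihood at x.
Evaluate each component's likelihood at the observed value:
  f_I = 1.0·e^(−1.0·1.32) = 1.0·e^(−1.3200) = 0.267135
  f_II = 2.2·e^(−2.2·1.32) = 2.2·e^(−2.9040) = 0.120568
  f_III = 2.4·e^(−2.4·1.32) = 2.4·e^(−3.1680) = 0.10101
Weight by the priors:
  P(Z=I)·f_I = 0.08 × 0.267135 = 0.0213708
  P(Z=II)·f_II = 0.22 × 0.120568 = 0.0265249
  P(Z=III)·f_III = 0.70 × 0.10101 = 0.0707073
Marginal: 0.0213708 + 0.0265249 + 0.0707073 = 0.118603
P(Group I | 1.32 hours) = 0.0213708 / 0.118603 ≈ 0.180

0.180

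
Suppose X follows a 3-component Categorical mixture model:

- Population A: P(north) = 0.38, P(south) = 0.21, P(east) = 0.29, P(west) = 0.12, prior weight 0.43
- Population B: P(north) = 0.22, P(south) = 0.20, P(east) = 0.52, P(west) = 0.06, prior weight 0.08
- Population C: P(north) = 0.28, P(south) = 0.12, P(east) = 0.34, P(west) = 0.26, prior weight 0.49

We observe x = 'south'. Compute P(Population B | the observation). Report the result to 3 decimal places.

0.097

Posterior ∝ prior × likelihood, so P(k | x) ∝ w_k f_k(x); normalise over all components.
Component likelihoods at x = 'south':
  p_A = P(south | comp) = 0.21
  p_B = P(south | comp) = 0.20
  p_C = P(south | comp) = 0.12
Prior × likelihood for each component:
  w_A·p_A = 0.43 × 0.21 = 0.0903
  w_B·p_B = 0.08 × 0.2 = 0.016
  w_C·p_C = 0.49 × 0.12 = 0.0588
Normaliser: 0.0903 + 0.016 + 0.0588 = 0.1651
So the posterior for Population B is 0.016 / 0.1651 ≈ 0.097.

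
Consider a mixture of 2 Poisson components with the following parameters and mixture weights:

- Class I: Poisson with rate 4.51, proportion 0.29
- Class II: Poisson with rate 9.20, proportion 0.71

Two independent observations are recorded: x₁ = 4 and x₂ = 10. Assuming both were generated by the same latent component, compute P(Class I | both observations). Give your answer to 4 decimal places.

P(component k | x) = w_k·f_k(x) / marginal(x), where marginal(x) = Σ_j w_j·f_j(x).
Since both observations come from the same component, the likelihood for component k is f_k(x₁)·f_k(x₂).
  p_I = [0.189595] × [0.010552] = 0.0020006
  p_II = [0.03016] × [0.12095] = 0.00364785
Multiply by the mixture weights:
  w_I·p_I = 0.29 × 0.0020006 = 0.000580175
  w_II·p_II = 0.71 × 0.00364785 = 0.00258997
Denominator: 0.000580175 + 0.00258997 = 0.00317015
P(Class I | x) ≈ 0.1830

0.1830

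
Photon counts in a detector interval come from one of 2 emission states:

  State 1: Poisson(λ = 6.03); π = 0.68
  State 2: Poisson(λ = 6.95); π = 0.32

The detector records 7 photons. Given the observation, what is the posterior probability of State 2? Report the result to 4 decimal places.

The responsibility of component k is π_k f_k(x) divided by Σ_j π_j f_j(x).
Component likelihoods at x = 7 photons:
  p_1 = e^(−6.03)·6.03^7/7! = 0.138355
  p_2 = e^(−6.95)·6.95^7/7! = 0.148976
Prior × likelihood for each component:
  π_1·p_1 = 0.68 × 0.138355 = 0.0940814
  π_2·p_2 = 0.32 × 0.148976 = 0.0476723
Denominator: 0.0940814 + 0.0476723 = 0.141754
P(State 2 | 7 photons) ≈ 0.3363

0.3363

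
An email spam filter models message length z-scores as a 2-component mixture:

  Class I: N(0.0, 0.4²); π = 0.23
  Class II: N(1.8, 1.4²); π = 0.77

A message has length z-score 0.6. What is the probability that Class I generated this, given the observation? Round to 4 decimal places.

0.3289

P(component k | x) = w_k·f_k(x) / marginal(x), where marginal(x) = Σ_j w_j·f_j(x).
Normal densities:
  f_I = (1/(0.4·√(2π)))·exp(−(0.6−0.0)²/(2·0.4²)) = 0.997356·exp(-1.12500) = 0.323794
  f_II = (1/(1.4·√(2π)))·exp(−(0.6−1.8)²/(2·1.4²)) = 0.284959·exp(-0.36735) = 0.197354
Unnormalised posteriors:
  w_I·f_I = 0.23 × 0.323794 = 0.0744726
  w_II·f_II = 0.77 × 0.197354 = 0.151962
Denominator: 0.0744726 + 0.151962 = 0.226435
P(Class I | the observation) = 0.0744726 / 0.226435 ≈ 0.3289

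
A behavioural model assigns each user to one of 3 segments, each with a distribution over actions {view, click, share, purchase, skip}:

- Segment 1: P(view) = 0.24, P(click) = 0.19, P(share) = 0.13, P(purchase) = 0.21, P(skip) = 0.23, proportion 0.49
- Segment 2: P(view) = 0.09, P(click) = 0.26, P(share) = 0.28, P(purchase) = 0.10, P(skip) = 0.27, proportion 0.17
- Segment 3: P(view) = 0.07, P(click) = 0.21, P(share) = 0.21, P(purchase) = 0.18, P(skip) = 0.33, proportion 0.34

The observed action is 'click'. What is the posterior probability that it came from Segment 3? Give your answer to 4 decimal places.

Posterior ∝ prior × likelihood, so P(k | x) ∝ w_k f_k(x); normalise over all components.
Evaluate each component's likelihood at the observed value:
  f_1 = 0.19
  f_2 = 0.26
  f_3 = 0.21
Prior × likelihood for each component:
  w_1·f_1 = 0.49 × 0.19 = 0.0931
  w_2·f_2 = 0.17 × 0.26 = 0.0442
  w_3·f_3 = 0.34 × 0.21 = 0.0714
Sum: 0.0931 + 0.0442 + 0.0714 = 0.2087
Responsibility of Segment 3: 0.0714 / 0.2087 ≈ 0.3421

0.3421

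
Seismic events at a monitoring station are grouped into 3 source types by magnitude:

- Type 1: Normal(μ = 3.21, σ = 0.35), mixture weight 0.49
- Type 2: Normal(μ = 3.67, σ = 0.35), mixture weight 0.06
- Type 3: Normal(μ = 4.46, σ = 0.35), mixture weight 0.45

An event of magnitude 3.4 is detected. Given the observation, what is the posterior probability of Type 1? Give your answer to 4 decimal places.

The responsibility of component k is P(Z=k) f_k(x) divided by Σ_j P(Z=j) f_j(x).
Evaluate each component's likelihood at the observed value:
  f_1 = (1/(0.35·√(2π)))·exp(−(3.4−3.21)²/(2·0.35²)) = 1.139835·exp(-0.14735) = 0.983671
  f_2 = (1/(0.35·√(2π)))·exp(−(3.4−3.67)²/(2·0.35²)) = 1.139835·exp(-0.29755) = 0.846481
  f_3 = (1/(0.35·√(2π)))·exp(−(3.4−4.46)²/(2·0.35²)) = 1.139835·exp(-4.58612) = 0.0116175
Unnormalised posteriors:
  P(Z=1)·f_1 = 0.49 × 0.983671 = 0.481999
  P(Z=2)·f_2 = 0.06 × 0.846481 = 0.0507889
  P(Z=3)·f_3 = 0.45 × 0.0116175 = 0.0052279
Normaliser: 0.481999 + 0.0507889 + 0.0052279 = 0.538016
P(Type 1 | data) = 0.481999 / 0.538016 ≈ 0.8959

0.8959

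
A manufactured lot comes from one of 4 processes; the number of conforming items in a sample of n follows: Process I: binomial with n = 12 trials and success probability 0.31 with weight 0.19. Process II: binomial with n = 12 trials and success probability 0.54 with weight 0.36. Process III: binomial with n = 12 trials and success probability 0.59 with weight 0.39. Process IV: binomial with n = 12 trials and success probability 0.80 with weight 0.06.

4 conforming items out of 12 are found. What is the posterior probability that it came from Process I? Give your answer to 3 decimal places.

By Bayes' theorem, P(k | x) = π_k f_k(x) / Σ_j π_j f_j(x).
Component likelihoods at x = 4 conforming items out of 12:
  L_I = 0.234879
  L_II = 0.0843807
  L_III = 0.0478943
  L_IV = 0.000519045
Prior × likelihood for each component:
  π_I·L_I = 0.19 × 0.234879 = 0.0446271
  π_II·L_II = 0.36 × 0.0843807 = 0.030377
  π_III·L_III = 0.39 × 0.0478943 = 0.0186788
  π_IV·L_IV = 0.06 × 0.000519045 = 3.11427e-05
Evidence: 0.0446271 + 0.030377 + 0.0186788 + 3.11427e-05 = 0.093714
So the posterior for Process I is 0.0446271 / 0.093714 ≈ 0.476.

0.476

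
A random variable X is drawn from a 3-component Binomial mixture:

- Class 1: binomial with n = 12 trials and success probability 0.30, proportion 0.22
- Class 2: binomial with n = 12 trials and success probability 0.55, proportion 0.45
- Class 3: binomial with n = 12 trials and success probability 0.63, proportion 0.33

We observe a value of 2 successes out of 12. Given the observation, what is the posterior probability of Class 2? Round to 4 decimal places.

The responsibility of component k is P(Z=k) f_k(x) divided by Σ_j P(Z=j) f_j(x).
Evaluate each component's likelihood at the observed value:
  L_1 = C(12,2)·0.30^2·0.70^10 = 66·0.09·0.0282475 = 0.16779
  L_2 = C(12,2)·0.55^2·0.45^10 = 66·0.3025·0.000340506 = 0.00679821
  L_3 = C(12,2)·0.63^2·0.37^10 = 66·0.3969·4.80858e-05 = 0.00125963
Multiply by the mixture weights:
  P(Z=1)·L_1 = 0.22 × 0.16779 = 0.0369139
  P(Z=2)·L_2 = 0.45 × 0.00679821 = 0.00305919
  P(Z=3)·L_3 = 0.33 × 0.00125963 = 0.000415677
Sum: 0.0369139 + 0.00305919 + 0.000415677 = 0.0403887
P(Class 2 | 2 successes out of 12) = 0.00305919 / 0.0403887 ≈ 0.0757

0.0757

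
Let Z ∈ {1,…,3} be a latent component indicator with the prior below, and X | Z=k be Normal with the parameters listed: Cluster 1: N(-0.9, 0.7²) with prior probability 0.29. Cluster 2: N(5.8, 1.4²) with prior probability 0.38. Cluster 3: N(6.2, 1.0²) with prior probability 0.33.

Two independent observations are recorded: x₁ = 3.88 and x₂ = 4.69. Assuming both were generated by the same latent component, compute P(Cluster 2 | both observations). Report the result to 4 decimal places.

0.8854

P(component k | x) = π_k·f_k(x) / marginal(x), where marginal(x) = Σ_j π_j·f_j(x).
Since both observations come from the same component, the likelihood for component k is f_k(x₁)·f_k(x₂).
  f_1 = [4.26942e-11] × [8.09055e-15] = 3.4542e-25
  f_2 = [0.111267] × [0.208103] = 0.0231551
  f_3 = [0.0270481] × [0.127583] = 0.00345088
Weight by the priors:
  π_1·f_1 = 0.29 × 3.4542e-25 = 1.00172e-25
  π_2·f_2 = 0.38 × 0.0231551 = 0.00879893
  π_3·f_3 = 0.33 × 0.00345088 = 0.00113879
Sum: 1.00172e-25 + 0.00879893 + 0.00113879 = 0.00993772
So the posterior for Cluster 2 is 0.00879893 / 0.00993772 ≈ 0.8854.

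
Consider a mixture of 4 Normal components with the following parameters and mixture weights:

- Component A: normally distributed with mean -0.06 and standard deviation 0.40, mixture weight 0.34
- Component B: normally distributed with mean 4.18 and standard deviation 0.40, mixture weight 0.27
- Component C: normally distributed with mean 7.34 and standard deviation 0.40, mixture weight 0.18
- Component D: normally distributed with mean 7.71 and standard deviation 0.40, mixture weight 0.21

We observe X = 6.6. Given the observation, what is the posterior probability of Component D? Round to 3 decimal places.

Posterior ∝ prior × likelihood, so P(k | x) ∝ π_k f_k(x); normalise over all components.
Normal densities:
  L_A = 6.32047e-61
  L_B = 1.12388e-08
  L_C = 0.180162
  L_D = 0.0212168
Weight by the priors:
  π_A·L_A = 0.34 × 6.32047e-61 = 2.14896e-61
  π_B·L_B = 0.27 × 1.12388e-08 = 3.03446e-09
  π_C·L_C = 0.18 × 0.180162 = 0.0324292
  π_D·L_D = 0.21 × 0.0212168 = 0.00445554
Denominator: 2.14896e-61 + 3.03446e-09 + 0.0324292 + 0.00445554 = 0.0368847
P(Component D | 6.6) ≈ 0.121

0.121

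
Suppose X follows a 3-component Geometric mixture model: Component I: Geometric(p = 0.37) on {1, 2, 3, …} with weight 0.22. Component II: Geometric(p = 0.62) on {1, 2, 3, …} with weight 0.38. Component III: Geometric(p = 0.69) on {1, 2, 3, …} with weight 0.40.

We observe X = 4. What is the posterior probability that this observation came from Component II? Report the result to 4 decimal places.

Apply Bayes' rule: the posterior for each component is proportional to its prior times its likelihood at x.
Component likelihoods at x = 4:
  p_I = 0.0925174
  p_II = 0.0340206
  p_III = 0.0205558
Weight by the priors:
  w_I·p_I = 0.22 × 0.0925174 = 0.0203538
  w_II·p_II = 0.38 × 0.0340206 = 0.0129278
  w_III·p_III = 0.40 × 0.0205558 = 0.00822232
Sum: 0.0203538 + 0.0129278 + 0.00822232 = 0.041504
So the posterior for Component II is 0.0129278 / 0.041504 ≈ 0.3115.

0.3115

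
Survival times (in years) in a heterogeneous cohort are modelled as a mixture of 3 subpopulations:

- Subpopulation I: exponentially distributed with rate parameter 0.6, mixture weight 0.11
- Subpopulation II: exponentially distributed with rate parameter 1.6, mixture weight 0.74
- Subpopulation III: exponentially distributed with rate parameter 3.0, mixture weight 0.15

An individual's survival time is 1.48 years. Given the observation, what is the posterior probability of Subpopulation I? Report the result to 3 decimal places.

P(component k | x) = π_k·f_k(x) / marginal(x), where marginal(x) = Σ_j π_j·f_j(x).
Component likelihoods at x = 1.48 years:
  L_I = 0.6·e^(−0.6·1.48) = 0.6·e^(−0.8880) = 0.246887
  L_II = 1.6·e^(−1.6·1.48) = 1.6·e^(−2.3680) = 0.149869
  L_III = 3.0·e^(−3.0·1.48) = 3.0·e^(−4.4400) = 0.0353878
Prior × likelihood for each component:
  π_I·L_I = 0.11 × 0.246887 = 0.0271575
  π_II·L_II = 0.74 × 0.149869 = 0.110903
  π_III·L_III = 0.15 × 0.0353878 = 0.00530817
Marginal: 0.0271575 + 0.110903 + 0.00530817 = 0.143368
P(Subpopulation I | x) ≈ 0.189

0.189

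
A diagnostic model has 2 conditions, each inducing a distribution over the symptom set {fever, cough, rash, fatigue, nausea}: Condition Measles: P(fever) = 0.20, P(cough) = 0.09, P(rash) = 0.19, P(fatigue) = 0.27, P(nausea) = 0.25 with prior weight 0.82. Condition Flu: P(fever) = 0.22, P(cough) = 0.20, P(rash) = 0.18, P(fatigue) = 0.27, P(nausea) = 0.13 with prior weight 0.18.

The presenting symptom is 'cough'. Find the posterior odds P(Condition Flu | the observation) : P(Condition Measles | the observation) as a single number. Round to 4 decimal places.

0.4878

The posterior odds equal the prior odds times the likelihood ratio: (π_i/π_j)·(f_i(x)/f_j(x)).
Evaluate each component's likelihood at the observed value:
  L_Measles = P(cough | comp) = 0.09
  L_Flu = P(cough | comp) = 0.20
Odds = (0.18/0.82) × (0.2/0.09) = 0.219512 × 2.22222 ≈ 0.4878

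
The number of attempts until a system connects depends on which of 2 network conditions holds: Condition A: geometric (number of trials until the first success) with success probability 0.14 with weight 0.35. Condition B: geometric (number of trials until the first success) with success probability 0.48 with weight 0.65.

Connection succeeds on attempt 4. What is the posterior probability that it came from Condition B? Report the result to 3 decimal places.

P(component k | x) = π_k·f_k(x) / marginal(x), where marginal(x) = Σ_j π_j·f_j(x).
Component likelihoods at x = 4:
  L_A = 0.0890478
  L_B = 0.0674918
Prior × likelihood for each component:
  π_A·L_A = 0.35 × 0.0890478 = 0.0311667
  π_B·L_B = 0.65 × 0.0674918 = 0.0438697
Marginal: 0.0311667 + 0.0438697 = 0.0750364
So the posterior for Condition B is 0.0438697 / 0.0750364 ≈ 0.585.

0.585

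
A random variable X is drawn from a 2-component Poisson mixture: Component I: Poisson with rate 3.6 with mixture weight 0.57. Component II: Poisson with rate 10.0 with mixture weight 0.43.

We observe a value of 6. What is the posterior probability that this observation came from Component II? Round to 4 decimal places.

0.3654

P(component k | x) = w_k·f_k(x) / marginal(x), where marginal(x) = Σ_j w_j·f_j(x).
Component likelihoods at x = 6:
  f_I = 0.0826081
  f_II = 0.0630555
Multiply by the mixture weights:
  w_I·f_I = 0.57 × 0.0826081 = 0.0470866
  w_II·f_II = 0.43 × 0.0630555 = 0.0271138
Denominator: 0.0470866 + 0.0271138 = 0.0742004
So the posterior for Component II is 0.0271138 / 0.0742004 ≈ 0.3654.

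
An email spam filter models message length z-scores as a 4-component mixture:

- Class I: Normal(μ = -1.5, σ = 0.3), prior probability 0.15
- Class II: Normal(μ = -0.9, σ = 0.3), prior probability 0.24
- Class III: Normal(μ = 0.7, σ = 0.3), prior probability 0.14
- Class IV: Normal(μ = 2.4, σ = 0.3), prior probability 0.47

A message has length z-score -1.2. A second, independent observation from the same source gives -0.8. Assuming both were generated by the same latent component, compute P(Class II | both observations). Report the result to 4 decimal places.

Posterior ∝ prior × likelihood, so P(k | x) ∝ π_k f_k(x); normalise over all components.
Since both observations come from the same component, the likelihood for component k is f_k(x₁)·f_k(x₂).
  L_I = [0.806569] × [0.0874063] = 0.0704992
  L_II = [0.806569] × [1.25794] = 1.01462
  L_III = [2.59282e-09] × [4.95573e-06] = 1.28493e-14
  L_IV = [7.15461e-32] × [2.61372e-25] = 1.87001e-56
Multiply by the mixture weights:
  π_I·L_I = 0.15 × 0.0704992 = 0.0105749
  π_II·L_II = 0.24 × 1.01462 = 0.243509
  π_III·L_III = 0.14 × 1.28493e-14 = 1.7989e-15
  π_IV·L_IV = 0.47 × 1.87001e-56 = 8.78906e-57
Evidence: 0.0105749 + 0.243509 + 1.7989e-15 + 8.78906e-57 = 0.254083
Responsibility of Class II: 0.243509 / 0.254083 ≈ 0.9584

0.9584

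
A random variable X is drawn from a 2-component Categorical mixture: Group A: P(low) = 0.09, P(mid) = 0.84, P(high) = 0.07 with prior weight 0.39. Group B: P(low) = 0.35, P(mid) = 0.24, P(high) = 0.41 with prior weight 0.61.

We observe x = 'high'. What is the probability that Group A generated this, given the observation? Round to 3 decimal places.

0.098

Posterior ∝ prior × likelihood, so P(k | x) ∝ P(Z=k) f_k(x); normalise over all components.
Evaluate each component's likelihood at the observed value:
  p_A = P(high | comp) = 0.07
  p_B = P(high | comp) = 0.41
Multiply by the mixture weights:
  P(Z=A)·p_A = 0.39 × 0.07 = 0.0273
  P(Z=B)·p_B = 0.61 × 0.41 = 0.2501
Sum: 0.0273 + 0.2501 = 0.2774
P(Group A | 'high') ≈ 0.098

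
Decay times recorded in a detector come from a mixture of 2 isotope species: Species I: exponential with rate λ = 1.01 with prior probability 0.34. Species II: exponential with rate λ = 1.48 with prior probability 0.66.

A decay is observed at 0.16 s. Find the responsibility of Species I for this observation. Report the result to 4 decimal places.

Posterior ∝ prior × likelihood, so P(k | x) ∝ P(Z=k) f_k(x); normalise over all components.
Component likelihoods at x = 0.16 s:
  f_I = 1.01·e^(−1.01·0.16) = 1.01·e^(−0.1616) = 0.859289
  f_II = 1.48·e^(−1.48·0.16) = 1.48·e^(−0.2368) = 1.16794
Prior × likelihood for each component:
  P(Z=I)·f_I = 0.34 × 0.859289 = 0.292158
  P(Z=II)·f_II = 0.66 × 1.16794 = 0.770841
Marginal: 0.292158 + 0.770841 = 1.063
P(Species I | 0.16 s) = 0.292158 / 1.063 ≈ 0.2748

0.2748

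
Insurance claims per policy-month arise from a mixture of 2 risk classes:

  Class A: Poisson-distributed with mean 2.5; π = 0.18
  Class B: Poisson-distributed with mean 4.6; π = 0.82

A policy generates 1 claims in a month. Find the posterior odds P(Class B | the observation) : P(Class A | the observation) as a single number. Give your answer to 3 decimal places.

1.026

Since P(k|x) ∝ P(Z=k) f_k(x), the posterior odds are P(Z=i) f_i(x) / (P(Z=j) f_j(x)).
Evaluate each component's likelihood at the observed value:
  L_A = e^(−2.5)·2.5^1/1! = 0.205212
  L_B = e^(−4.6)·4.6^1/1! = 0.0462384
Posterior odds = (P(Z=B)·L_B) / (P(Z=A)·L_A) = (0.82·0.0462384) / (0.18·0.205212) = 0.0379155 / 0.0369382 ≈ 1.026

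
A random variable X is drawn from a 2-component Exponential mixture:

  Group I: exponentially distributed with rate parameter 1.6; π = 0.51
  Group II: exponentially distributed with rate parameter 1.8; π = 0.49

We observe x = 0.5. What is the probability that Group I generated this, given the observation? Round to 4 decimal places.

0.5056

By Bayes' theorem, P(k | x) = P(Z=k) f_k(x) / Σ_j P(Z=j) f_j(x).
Component likelihoods at x = 0.5:
  f_I = 1.6·e^(−1.6·0.5) = 1.6·e^(−0.8000) = 0.718926
  f_II = 1.8·e^(−1.8·0.5) = 1.8·e^(−0.9000) = 0.731825
Weight by the priors:
  P(Z=I)·f_I = 0.51 × 0.718926 = 0.366652
  P(Z=II)·f_II = 0.49 × 0.731825 = 0.358594
Marginal: 0.366652 + 0.358594 = 0.725247
P(Group I | x) ≈ 0.5056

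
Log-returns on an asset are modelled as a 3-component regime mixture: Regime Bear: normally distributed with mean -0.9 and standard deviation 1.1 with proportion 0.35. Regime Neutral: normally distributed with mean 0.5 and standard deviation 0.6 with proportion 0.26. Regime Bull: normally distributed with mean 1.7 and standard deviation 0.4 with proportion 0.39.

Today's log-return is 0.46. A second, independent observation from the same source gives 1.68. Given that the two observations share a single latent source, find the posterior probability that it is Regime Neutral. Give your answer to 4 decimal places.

0.7850

Apply Bayes' rule: the posterior for each component is proportional to its prior times its likelihood at x.
Since both observations come from the same component, the likelihood for component k is f_k(x₁)·f_k(x₂).
  L_Bear = [0.168883] × [0.0231716] = 0.0039133
  L_Neutral = [0.663428] × [0.096135] = 0.0637786
  L_Bull = [0.00816705] × [0.99611] = 0.00813528
Multiply by the mixture weights:
  w_Bear·L_Bear = 0.35 × 0.0039133 = 0.00136966
  w_Neutral·L_Neutral = 0.26 × 0.0637786 = 0.0165824
  w_Bull·L_Bull = 0.39 × 0.00813528 = 0.00317276
Normaliser: 0.00136966 + 0.0165824 + 0.00317276 = 0.0211249
Responsibility of Regime Neutral: 0.0165824 / 0.0211249 ≈ 0.7850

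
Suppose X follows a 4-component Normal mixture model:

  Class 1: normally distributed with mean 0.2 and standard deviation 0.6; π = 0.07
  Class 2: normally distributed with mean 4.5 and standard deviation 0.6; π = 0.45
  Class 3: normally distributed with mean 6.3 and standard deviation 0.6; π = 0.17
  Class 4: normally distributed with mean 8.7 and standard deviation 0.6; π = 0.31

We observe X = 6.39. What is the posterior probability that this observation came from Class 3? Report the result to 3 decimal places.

0.981

Posterior ∝ prior × likelihood, so P(k | x) ∝ π_k f_k(x); normalise over all components.
Evaluate each component's likelihood at the observed value:
  L_1 = (1/(0.6·√(2π)))·exp(−(6.39−0.2)²/(2·0.6²)) = 0.664904·exp(-53.21681) = 5.14036e-24
  L_2 = (1/(0.6·√(2π)))·exp(−(6.39−4.5)²/(2·0.6²)) = 0.664904·exp(-4.96125) = 0.0046571
  L_3 = (1/(0.6·√(2π)))·exp(−(6.39−6.3)²/(2·0.6²)) = 0.664904·exp(-0.01125) = 0.657466
  L_4 = (1/(0.6·√(2π)))·exp(−(6.39−8.7)²/(2·0.6²)) = 0.664904·exp(-7.41125) = 0.000401878
Multiply by the mixture weights:
  π_1·L_1 = 0.07 × 5.14036e-24 = 3.59825e-25
  π_2·L_2 = 0.45 × 0.0046571 = 0.00209569
  π_3·L_3 = 0.17 × 0.657466 = 0.111769
  π_4·L_4 = 0.31 × 0.000401878 = 0.000124582
Marginal: 3.59825e-25 + 0.00209569 + 0.111769 + 0.000124582 = 0.113989
Responsibility of Class 3: 0.111769 / 0.113989 ≈ 0.981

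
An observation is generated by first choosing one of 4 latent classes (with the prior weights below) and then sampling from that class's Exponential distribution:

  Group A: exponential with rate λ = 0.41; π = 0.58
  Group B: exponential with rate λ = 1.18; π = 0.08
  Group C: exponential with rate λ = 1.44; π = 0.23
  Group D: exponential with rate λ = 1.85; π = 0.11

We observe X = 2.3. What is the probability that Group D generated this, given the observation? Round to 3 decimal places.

0.025

The responsibility of component k is w_k f_k(x) divided by Σ_j w_j f_j(x).
Evaluate each component's likelihood at the observed value:
  f_A = 0.41·e^(−0.41·2.3) = 0.41·e^(−0.9430) = 0.159678
  f_B = 1.18·e^(−1.18·2.3) = 1.18·e^(−2.7140) = 0.0782
  f_C = 1.44·e^(−1.44·2.3) = 1.44·e^(−3.3120) = 0.0524782
  f_D = 1.85·e^(−1.85·2.3) = 1.85·e^(−4.2550) = 0.0262572
Weight by the priors:
  w_A·f_A = 0.58 × 0.159678 = 0.092613
  w_B·f_B = 0.08 × 0.0782 = 0.006256
  w_C·f_C = 0.23 × 0.0524782 = 0.01207
  w_D·f_D = 0.11 × 0.0262572 = 0.00288829
Denominator: 0.092613 + 0.006256 + 0.01207 + 0.00288829 = 0.113827
So the posterior for Group D is 0.00288829 / 0.113827 ≈ 0.025.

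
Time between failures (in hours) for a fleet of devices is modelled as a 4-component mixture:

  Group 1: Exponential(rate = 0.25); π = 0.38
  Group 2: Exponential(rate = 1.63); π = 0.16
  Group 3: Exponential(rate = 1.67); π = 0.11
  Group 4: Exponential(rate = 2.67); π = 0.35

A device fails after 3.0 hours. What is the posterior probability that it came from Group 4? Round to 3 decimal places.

0.006

Posterior ∝ prior × likelihood, so P(k | x) ∝ w_k f_k(x); normalise over all components.
Component likelihoods at x = 3.0 hours:
  p_1 = 0.25·e^(−0.25·3.0) = 0.25·e^(−0.7500) = 0.118092
  p_2 = 1.63·e^(−1.63·3.0) = 1.63·e^(−4.8900) = 0.0122599
  p_3 = 1.67·e^(−1.67·3.0) = 1.67·e^(−5.0100) = 0.0111404
  p_4 = 2.67·e^(−2.67·3.0) = 2.67·e^(−8.0100) = 0.000886773
Prior × likelihood for each component:
  w_1·p_1 = 0.38 × 0.118092 = 0.0448748
  w_2·p_2 = 0.16 × 0.0122599 = 0.00196159
  w_3·p_3 = 0.11 × 0.0111404 = 0.00122544
  w_4·p_4 = 0.35 × 0.000886773 = 0.000310371
Evidence: 0.0448748 + 0.00196159 + 0.00122544 + 0.000310371 = 0.0483722
Responsibility of Group 4: 0.000310371 / 0.0483722 ≈ 0.006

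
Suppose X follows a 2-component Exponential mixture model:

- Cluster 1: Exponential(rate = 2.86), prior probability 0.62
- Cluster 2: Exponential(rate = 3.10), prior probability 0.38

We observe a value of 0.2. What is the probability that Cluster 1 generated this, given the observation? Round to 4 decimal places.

By Bayes' theorem, P(k | x) = π_k f_k(x) / Σ_j π_j f_j(x).
Exponential densities:
  f_1 = 2.86·e^(−2.86·0.2) = 2.86·e^(−0.5720) = 1.61417
  f_2 = 3.10·e^(−3.10·0.2) = 3.10·e^(−0.6200) = 1.66763
Multiply by the mixture weights:
  π_1·f_1 = 0.62 × 1.61417 = 1.00079
  π_2·f_2 = 0.38 × 1.66763 = 0.633699
Marginal: 1.00079 + 0.633699 = 1.63448
P(Cluster 1 | data) ≈ 0.6123

0.6123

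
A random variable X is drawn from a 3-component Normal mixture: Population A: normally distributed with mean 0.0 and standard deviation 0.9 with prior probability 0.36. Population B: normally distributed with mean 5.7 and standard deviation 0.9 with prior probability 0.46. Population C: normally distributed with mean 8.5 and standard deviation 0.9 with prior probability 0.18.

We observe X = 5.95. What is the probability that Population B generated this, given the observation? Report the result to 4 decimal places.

0.9927

P(component k | x) = π_k·f_k(x) / marginal(x), where marginal(x) = Σ_j π_j·f_j(x).
Evaluate each component's likelihood at the observed value:
  f_A = 1.43172e-10
  f_B = 0.426493
  f_C = 0.00800678
Prior × likelihood for each component:
  π_A·f_A = 0.36 × 1.43172e-10 = 5.1542e-11
  π_B·f_B = 0.46 × 0.426493 = 0.196187
  π_C·f_C = 0.18 × 0.00800678 = 0.00144122
Normaliser: 5.1542e-11 + 0.196187 + 0.00144122 = 0.197628
So the posterior for Population B is 0.196187 / 0.197628 ≈ 0.9927.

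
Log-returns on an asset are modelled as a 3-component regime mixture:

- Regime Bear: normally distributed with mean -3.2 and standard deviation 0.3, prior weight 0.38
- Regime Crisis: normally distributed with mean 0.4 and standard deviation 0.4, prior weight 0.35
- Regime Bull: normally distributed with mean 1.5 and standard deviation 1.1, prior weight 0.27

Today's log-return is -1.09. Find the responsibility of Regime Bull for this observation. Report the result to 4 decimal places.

0.9476

Posterior ∝ prior × likelihood, so P(k | x) ∝ π_k f_k(x); normalise over all components.
Evaluate each component's likelihood at the observed value:
  L_Bear = (1/(0.3·√(2π)))·exp(−(-1.09−-3.2)²/(2·0.3²)) = 1.329808·exp(-24.73389) = 2.40989e-11
  L_Crisis = (1/(0.4·√(2π)))·exp(−(-1.09−0.4)²/(2·0.4²)) = 0.997356·exp(-6.93781) = 0.000967824
  L_Bull = (1/(1.1·√(2π)))·exp(−(-1.09−1.5)²/(2·1.1²)) = 0.362675·exp(-2.77194) = 0.0226818
Multiply by the mixture weights:
  π_Bear·L_Bear = 0.38 × 2.40989e-11 = 9.15758e-12
  π_Crisis·L_Crisis = 0.35 × 0.000967824 = 0.000338738
  π_Bull·L_Bull = 0.27 × 0.0226818 = 0.0061241
Denominator: 9.15758e-12 + 0.000338738 + 0.0061241 = 0.00646283
Responsibility of Regime Bull: 0.0061241 / 0.00646283 ≈ 0.9476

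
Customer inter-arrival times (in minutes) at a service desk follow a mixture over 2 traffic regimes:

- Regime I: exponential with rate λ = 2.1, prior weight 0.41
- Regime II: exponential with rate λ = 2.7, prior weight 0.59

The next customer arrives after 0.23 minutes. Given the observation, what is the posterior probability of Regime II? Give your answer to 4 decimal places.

P(component k | x) = π_k·f_k(x) / marginal(x), where marginal(x) = Σ_j π_j·f_j(x).
Exponential densities:
  f_I = 1.29555
  f_II = 1.451
Multiply by the mixture weights:
  π_I·f_I = 0.41 × 1.29555 = 0.531177
  π_II·f_II = 0.59 × 1.451 = 0.856089
Evidence: 0.531177 + 0.856089 = 1.38727
So the posterior for Regime II is 0.856089 / 1.38727 ≈ 0.6171.

0.6171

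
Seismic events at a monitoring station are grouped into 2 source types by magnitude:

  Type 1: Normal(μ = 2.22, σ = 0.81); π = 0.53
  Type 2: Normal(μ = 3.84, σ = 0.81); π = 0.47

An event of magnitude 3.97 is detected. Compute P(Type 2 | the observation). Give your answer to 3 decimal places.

The responsibility of component k is π_k f_k(x) divided by Σ_j π_j f_j(x).
Component likelihoods at x = 3.97:
  p_1 = (1/(0.81·√(2π)))·exp(−(3.97−2.22)²/(2·0.81²)) = 0.492521·exp(-2.33387) = 0.0477353
  p_2 = (1/(0.81·√(2π)))·exp(−(3.97−3.84)²/(2·0.81²)) = 0.492521·exp(-0.01288) = 0.486219
Unnormalised posteriors:
  π_1·p_1 = 0.53 × 0.0477353 = 0.0252997
  π_2·p_2 = 0.47 × 0.486219 = 0.228523
Sum: 0.0252997 + 0.228523 = 0.253823
Responsibility of Type 2: 0.228523 / 0.253823 ≈ 0.900

0.900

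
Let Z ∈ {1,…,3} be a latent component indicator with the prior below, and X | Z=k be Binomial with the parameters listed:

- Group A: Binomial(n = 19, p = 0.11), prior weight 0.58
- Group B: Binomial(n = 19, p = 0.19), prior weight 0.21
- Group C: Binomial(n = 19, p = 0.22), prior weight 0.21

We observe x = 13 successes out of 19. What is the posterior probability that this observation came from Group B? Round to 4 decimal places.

0.1571

The responsibility of component k is P(Z=k) f_k(x) divided by Σ_j P(Z=j) f_j(x).
Binomial probabilities:
  L_A = 4.65508e-09
  L_B = 3.22247e-06
  L_C = 1.728e-05
Multiply by the mixture weights:
  P(Z=A)·L_A = 0.58 × 4.65508e-09 = 2.69994e-09
  P(Z=B)·L_B = 0.21 × 3.22247e-06 = 6.76718e-07
  P(Z=C)·L_C = 0.21 × 1.728e-05 = 3.6288e-06
Sum: 2.69994e-09 + 6.76718e-07 + 3.6288e-06 = 4.30822e-06
So the posterior for Group B is 6.76718e-07 / 4.30822e-06 ≈ 0.1571.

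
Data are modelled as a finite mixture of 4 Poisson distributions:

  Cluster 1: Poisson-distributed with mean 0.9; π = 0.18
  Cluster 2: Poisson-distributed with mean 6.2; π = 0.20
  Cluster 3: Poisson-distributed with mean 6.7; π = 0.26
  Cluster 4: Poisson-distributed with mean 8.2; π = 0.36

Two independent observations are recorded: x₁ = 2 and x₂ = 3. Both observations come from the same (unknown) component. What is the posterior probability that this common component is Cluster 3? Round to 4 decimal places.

Posterior ∝ prior × likelihood, so P(k | x) ∝ π_k f_k(x); normalise over all components.
Since both observations come from the same component, the likelihood for component k is f_k(x₁)·f_k(x₂).
  p_1 = [0.164661] × [0.0493982] = 0.00813395
  p_2 = [0.0390057] × [0.0806117] = 0.00314431
  p_3 = [0.0276278] × [0.0617021] = 0.0017047
  p_4 = [0.00923385] × [0.0252392] = 0.000233055
Unnormalised posteriors:
  π_1·p_1 = 0.18 × 0.00813395 = 0.00146411
  π_2·p_2 = 0.20 × 0.00314431 = 0.000628862
  π_3·p_3 = 0.26 × 0.0017047 = 0.000443221
  π_4·p_4 = 0.36 × 0.000233055 = 8.38998e-05
Normaliser: 0.00146411 + 0.000628862 + 0.000443221 + 8.38998e-05 = 0.00262009
P(Cluster 3 | x) ≈ 0.1692

0.1692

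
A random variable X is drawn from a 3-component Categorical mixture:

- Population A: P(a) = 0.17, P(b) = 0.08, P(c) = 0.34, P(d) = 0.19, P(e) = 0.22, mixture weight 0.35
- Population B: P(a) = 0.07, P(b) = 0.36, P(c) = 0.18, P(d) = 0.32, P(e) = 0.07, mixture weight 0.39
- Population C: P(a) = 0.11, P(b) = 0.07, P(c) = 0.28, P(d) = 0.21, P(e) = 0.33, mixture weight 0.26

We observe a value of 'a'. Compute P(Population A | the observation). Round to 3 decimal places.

0.516

P(component k | x) = w_k·f_k(x) / marginal(x), where marginal(x) = Σ_j w_j·f_j(x).
Categorical probabilities:
  f_A = 0.17
  f_B = 0.07
  f_C = 0.11
Prior × likelihood for each component:
  w_A·f_A = 0.35 × 0.17 = 0.0595
  w_B·f_B = 0.39 × 0.07 = 0.0273
  w_C·f_C = 0.26 × 0.11 = 0.0286
Evidence: 0.0595 + 0.0273 + 0.0286 = 0.1154
P(Population A | data) = 0.0595 / 0.1154 ≈ 0.516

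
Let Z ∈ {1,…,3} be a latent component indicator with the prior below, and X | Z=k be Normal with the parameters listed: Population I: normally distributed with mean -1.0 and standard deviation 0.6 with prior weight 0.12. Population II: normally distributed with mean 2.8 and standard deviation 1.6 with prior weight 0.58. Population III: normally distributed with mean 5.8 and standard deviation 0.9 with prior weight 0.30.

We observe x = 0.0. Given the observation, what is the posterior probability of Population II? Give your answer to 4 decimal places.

0.6112

By Bayes' theorem, P(k | x) = w_k f_k(x) / Σ_j w_j f_j(x).
Normal densities:
  f_I = 0.165795
  f_II = 0.0539233
  f_III = 4.24967e-10
Prior × likelihood for each component:
  w_I·f_I = 0.12 × 0.165795 = 0.0198954
  w_II·f_II = 0.58 × 0.0539233 = 0.0312755
  w_III·f_III = 0.30 × 4.24967e-10 = 1.2749e-10
Denominator: 0.0198954 + 0.0312755 + 1.2749e-10 = 0.051171
P(Population II | data) ≈ 0.6112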